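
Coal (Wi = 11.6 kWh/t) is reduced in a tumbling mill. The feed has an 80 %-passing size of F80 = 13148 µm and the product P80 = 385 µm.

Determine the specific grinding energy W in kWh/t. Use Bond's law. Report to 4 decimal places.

W = 10 Wi (1/√P80 − 1/√F80)  [Bond]
1/√385 = 0.050965;  1/√13148 = 0.008721
W = 10·11.6·(0.050965 − 0.008721) = 4.9003 kWh/t

W = 4.9003 kWh/t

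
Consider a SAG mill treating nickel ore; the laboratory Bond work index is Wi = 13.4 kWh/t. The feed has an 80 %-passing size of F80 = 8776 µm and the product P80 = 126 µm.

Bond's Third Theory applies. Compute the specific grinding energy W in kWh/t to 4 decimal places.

W = 10.5073 kWh/t

W = 10 Wi (P80^-0.5 − F80^-0.5)
1/√126 = 0.089087;  1/√8776 = 0.010675
W = 10·13.4·(0.089087 − 0.010675) = 10.5073 kWh/t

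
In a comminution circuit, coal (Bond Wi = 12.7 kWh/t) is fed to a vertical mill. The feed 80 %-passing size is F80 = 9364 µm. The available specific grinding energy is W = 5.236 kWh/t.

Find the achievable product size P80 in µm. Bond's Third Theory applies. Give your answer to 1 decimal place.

Bond:  W = 10 Wi (1/√P − 1/√F)
P80^-0.5 = F80^-0.5 + W/(10 Wi)
  = 5.2360/(10·12.7) + 1/√9364 = 0.041228 + 0.010334 = 0.051562
P80 = (1/0.051562)² = 19.3940² = 376.13 µm

P80 = 376.1 µm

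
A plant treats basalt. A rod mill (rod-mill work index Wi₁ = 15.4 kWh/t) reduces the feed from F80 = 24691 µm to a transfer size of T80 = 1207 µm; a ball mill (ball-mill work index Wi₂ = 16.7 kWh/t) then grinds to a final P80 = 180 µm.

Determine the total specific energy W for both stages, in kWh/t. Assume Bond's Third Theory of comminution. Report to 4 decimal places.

W = 11.0932 kWh/t

W_Bond = 10·Wi·(1/√P₈₀ − 1/√F₈₀)
Stage 1 (24691→1207 µm, Wi₁=15.4): W₁ = 10·15.4·(0.028784 − 0.006364) = 3.4526 kWh/t
Stage 2 (1207→180 µm, Wi₂=16.7): W₂ = 10·16.7·(0.074536 − 0.028784) = 7.6406 kWh/t
W = W₁ + W₂ = 3.4526 + 7.6406 = 11.0932 kWh/t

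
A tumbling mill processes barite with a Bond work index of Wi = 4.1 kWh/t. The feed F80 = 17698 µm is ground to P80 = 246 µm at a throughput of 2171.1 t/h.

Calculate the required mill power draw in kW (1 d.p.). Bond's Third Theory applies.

W = 10·Wi·[P80^(−½) − F80^(−½)]
W = 10·4.1·(1/√246 − 1/√17698) = 10·4.1·(0.056241) = 2.3059 kWh/t
Power = W × throughput = 2.3059 kWh/t × 2171.1 t/h = 5006.3 kW

P = 5006.3 kW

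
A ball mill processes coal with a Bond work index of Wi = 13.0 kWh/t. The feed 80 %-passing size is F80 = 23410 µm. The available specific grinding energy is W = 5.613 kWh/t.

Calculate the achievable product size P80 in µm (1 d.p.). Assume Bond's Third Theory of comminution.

P80 = 404.6 µm

W = 10·Wi·(P80^(-½) − F80^(-½))
⇒ 1/√P80 = W/(10 Wi) + 1/√F80
  = 5.6130/(10·13.0) + 1/√23410 = 0.043177 + 0.006536 = 0.049713
P80 = (1/0.049713)² = 20.1156² = 404.64 µm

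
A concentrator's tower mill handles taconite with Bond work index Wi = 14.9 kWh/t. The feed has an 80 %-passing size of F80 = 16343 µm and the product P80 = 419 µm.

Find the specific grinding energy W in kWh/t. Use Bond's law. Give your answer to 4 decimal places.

Bond:  W = 10 Wi (1/√P − 1/√F)
1/√419 = 0.048853;  1/√16343 = 0.007822
W = 10·14.9·(0.048853 − 0.007822) = 6.1136 kWh/t

W = 6.1136 kWh/t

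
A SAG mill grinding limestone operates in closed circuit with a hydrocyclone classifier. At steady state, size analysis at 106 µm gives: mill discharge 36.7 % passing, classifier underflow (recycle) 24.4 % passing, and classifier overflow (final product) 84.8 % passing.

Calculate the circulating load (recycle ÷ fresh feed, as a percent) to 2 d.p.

Balance %-passing 106 µm (r = R/F):
Fd + Rd = Ru + Fo ⇒ R/F = (o−d)/(d−u)
r = (84.8 − 36.7)/(36.7 − 24.4) = 48.1/12.3 = 3.9106
CL = 100·r = 391.06 %

CL = 391.06 %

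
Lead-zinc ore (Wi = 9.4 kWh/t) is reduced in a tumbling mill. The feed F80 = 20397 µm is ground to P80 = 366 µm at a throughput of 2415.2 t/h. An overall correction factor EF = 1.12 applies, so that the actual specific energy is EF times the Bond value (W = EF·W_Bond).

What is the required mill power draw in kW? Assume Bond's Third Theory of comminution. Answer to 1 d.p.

P = 11510.6 kW

W = 10 Wi (P80^-0.5 − F80^-0.5)
W = 10·9.4·(1/√366 − 1/√20397) = 10·9.4·(0.045269) = 4.2553 kWh/t
With EF = 1.12: W = 4.2553·1.12 = 4.7659 kWh/t
Mill draw = 4.7659 × 2415.2 = 11510.6 kW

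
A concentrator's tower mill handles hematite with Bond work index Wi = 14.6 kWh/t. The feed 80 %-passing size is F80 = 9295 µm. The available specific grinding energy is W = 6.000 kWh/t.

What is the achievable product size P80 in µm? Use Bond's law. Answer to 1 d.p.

P80 = 377.5 µm

W_Bond = 10·Wi·(1/√P₈₀ − 1/√F₈₀)
⇒ 1/√P80 = W/(10·Wi) + 1/√F80
  = 6.0000/(10·14.6) + 1/√9295 = 0.041096 + 0.010372 = 0.051468
P80 = (1/0.051468)² = 19.4295² = 377.50 µm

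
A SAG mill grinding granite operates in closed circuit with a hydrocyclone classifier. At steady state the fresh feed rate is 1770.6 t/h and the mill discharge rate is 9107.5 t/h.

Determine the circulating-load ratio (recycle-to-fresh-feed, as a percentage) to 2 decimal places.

Mill node: discharge = fresh + recycle.
R = M − F = 9107.5 − 1770.6 = 7336.9 t/h
CL = 100·R/F = 100·7336.9/1770.6 = 414.37 %

CL = 414.37 %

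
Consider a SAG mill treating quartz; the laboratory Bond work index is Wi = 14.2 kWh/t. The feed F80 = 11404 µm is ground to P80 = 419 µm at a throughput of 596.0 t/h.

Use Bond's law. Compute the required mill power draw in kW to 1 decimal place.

W = 10 Wi (P80^-0.5 − F80^-0.5)
W = 10·14.2·(1/√419 − 1/√11404) = 10·14.2·(0.039489) = 5.6074 kWh/t
Mill draw = 5.6074 × 596.0 = 3342.0 kW

P = 3342.0 kW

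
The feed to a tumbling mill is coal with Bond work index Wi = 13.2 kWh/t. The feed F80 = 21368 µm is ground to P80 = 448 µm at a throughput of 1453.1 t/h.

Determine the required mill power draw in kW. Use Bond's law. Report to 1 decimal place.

P = 7750.0 kW

Bond: W = 10·Wi·(1/√P80 − 1/√F80)
W = 10·13.2·(1/√448 − 1/√21368) = 10·13.2·(0.040405) = 5.3334 kWh/t
P_mill = W·ṁ = 5.3334·1453.1 = 7750.0 kW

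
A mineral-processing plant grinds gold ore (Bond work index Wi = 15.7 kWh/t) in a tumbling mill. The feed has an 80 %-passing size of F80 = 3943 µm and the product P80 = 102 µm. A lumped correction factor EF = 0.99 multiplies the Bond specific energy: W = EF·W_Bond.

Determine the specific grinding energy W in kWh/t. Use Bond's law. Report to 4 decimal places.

W = 12.9146 kWh/t

Bond: W = 10·Wi·(1/√P80 − 1/√F80)
1/√102 = 0.099015;  1/√3943 = 0.015925
W = 10·15.7·(0.099015 − 0.015925) = 13.0451 kWh/t
With EF = 0.99: W = 13.0451·0.99 = 12.9146 kWh/t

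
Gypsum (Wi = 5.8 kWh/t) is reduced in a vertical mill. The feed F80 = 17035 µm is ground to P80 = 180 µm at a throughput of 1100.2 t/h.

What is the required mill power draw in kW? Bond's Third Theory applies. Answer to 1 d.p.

P = 4267.3 kW

W = 10·Wi·[P80^(−½) − F80^(−½)]
W = 10·5.8·(1/√180 − 1/√17035) = 10·5.8·(0.066874) = 3.8787 kWh/t
P = W·T = 3.8787·1100.2 = 4267.3 kW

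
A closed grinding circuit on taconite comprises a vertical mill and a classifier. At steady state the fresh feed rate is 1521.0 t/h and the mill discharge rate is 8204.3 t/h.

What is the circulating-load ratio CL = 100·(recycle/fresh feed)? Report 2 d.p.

CL = 439.40 %

M = F + R at steady state, so:
R = M − F = 8204.3 − 1521.0 = 6683.3 t/h
CL = 100·R/F = 100·6683.3/1521.0 = 439.40 %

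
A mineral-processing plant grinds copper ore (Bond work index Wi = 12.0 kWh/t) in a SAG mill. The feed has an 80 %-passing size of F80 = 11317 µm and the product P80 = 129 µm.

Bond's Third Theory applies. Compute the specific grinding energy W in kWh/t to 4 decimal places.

Bond: W = 10·Wi·(1/√P80 − 1/√F80)
1/√129 = 0.088045;  1/√11317 = 0.009400
W = 10·12.0·(0.088045 − 0.009400) = 9.4374 kWh/t

W = 9.4374 kWh/t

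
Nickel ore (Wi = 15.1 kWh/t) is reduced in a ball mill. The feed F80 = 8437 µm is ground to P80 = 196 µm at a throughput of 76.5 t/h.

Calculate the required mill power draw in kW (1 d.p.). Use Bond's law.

P = 699.3 kW

W = 10·Wi·[P80^(−½) − F80^(−½)]
W = 10·15.1·(1/√196 − 1/√8437) = 10·15.1·(0.060542) = 9.1418 kWh/t
P = W·T = 9.1418·76.5 = 699.3 kW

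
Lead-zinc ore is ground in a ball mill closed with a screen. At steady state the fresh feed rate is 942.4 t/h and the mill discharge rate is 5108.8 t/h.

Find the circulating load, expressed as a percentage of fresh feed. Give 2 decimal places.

CL = 442.11 %

Steady state: M = F + R.
R = M − F = 5108.8 − 942.4 = 4166.4 t/h
CL = 100·R/F = 100·4166.4/942.4 = 442.11 %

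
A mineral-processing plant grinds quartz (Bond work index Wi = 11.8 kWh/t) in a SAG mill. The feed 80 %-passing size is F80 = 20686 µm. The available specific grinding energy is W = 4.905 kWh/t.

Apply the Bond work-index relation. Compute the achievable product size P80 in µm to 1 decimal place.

P80 = 424.8 µm

W_Bond = 10·Wi·(1/√P₈₀ − 1/√F₈₀)
⇒ 1/√P80 = W/(10 Wi) + 1/√F80
  = 4.9050/(10·11.8) + 1/√20686 = 0.041568 + 0.006953 = 0.048521
P80 = (1/0.048521)² = 20.6098² = 424.76 µm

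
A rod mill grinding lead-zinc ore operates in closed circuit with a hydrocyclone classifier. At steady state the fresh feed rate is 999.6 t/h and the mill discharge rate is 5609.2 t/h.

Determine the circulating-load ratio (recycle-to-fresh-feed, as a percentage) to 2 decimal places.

CL = 461.14 %

M = F + R at steady state, so:
R = M − F = 5609.2 − 999.6 = 4609.6 t/h
CL = 100·R/F = 100·4609.6/999.6 = 461.14 %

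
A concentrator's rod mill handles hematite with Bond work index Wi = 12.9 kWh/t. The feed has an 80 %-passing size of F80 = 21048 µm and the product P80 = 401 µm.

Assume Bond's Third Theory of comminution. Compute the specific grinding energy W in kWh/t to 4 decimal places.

Bond: W = 10·Wi·(1/√P80 − 1/√F80)
1/√401 = 0.049938;  1/√21048 = 0.006893
W = 10·12.9·(0.049938 − 0.006893) = 5.5528 kWh/t

W = 5.5528 kWh/t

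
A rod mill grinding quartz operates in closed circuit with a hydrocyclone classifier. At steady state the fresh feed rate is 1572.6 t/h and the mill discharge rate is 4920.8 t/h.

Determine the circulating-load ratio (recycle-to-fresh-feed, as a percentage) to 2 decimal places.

CL = 212.91 %

Steady state: M = F + R.
R = M − F = 4920.8 − 1572.6 = 3348.2 t/h
CL = 100·R/F = 100·3348.2/1572.6 = 212.91 %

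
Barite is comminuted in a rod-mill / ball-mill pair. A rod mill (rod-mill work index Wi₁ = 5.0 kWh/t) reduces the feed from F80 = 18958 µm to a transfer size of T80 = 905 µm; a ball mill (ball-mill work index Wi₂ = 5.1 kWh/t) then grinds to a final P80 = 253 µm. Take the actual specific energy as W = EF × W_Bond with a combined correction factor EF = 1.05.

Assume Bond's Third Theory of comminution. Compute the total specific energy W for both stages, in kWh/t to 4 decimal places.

W = 10 Wi (1/√P80 − 1/√F80)  [Bond]
Stage 1 (18958→905 µm, Wi₁=5.0): W₁ = 10·5.0·(0.033241 − 0.007263) = 1.2989 kWh/t
Stage 2 (905→253 µm, Wi₂=5.1): W₂ = 10·5.1·(0.062869 − 0.033241) = 1.5110 kWh/t
W = W₁ + W₂ = 1.2989 + 1.5110 = 2.8100 kWh/t
Corrected W = EF·W_Bond = 1.05·2.8100 = 2.9505 kWh/t

W = 2.9505 kWh/t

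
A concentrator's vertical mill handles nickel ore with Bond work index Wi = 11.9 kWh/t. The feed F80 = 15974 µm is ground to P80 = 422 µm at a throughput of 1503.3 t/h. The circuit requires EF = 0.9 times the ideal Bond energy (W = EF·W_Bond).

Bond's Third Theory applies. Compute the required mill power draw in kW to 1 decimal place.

P = 6563.6 kW

W = 10 Wi / √P80 − 10 Wi / √F80
W = 10·11.9·(1/√422 − 1/√15974) = 10·11.9·(0.040767) = 4.8513 kWh/t
With EF = 0.9: W = 4.8513·0.9 = 4.3662 kWh/t
Power = W × throughput = 4.3662 kWh/t × 1503.3 t/h = 6563.6 kW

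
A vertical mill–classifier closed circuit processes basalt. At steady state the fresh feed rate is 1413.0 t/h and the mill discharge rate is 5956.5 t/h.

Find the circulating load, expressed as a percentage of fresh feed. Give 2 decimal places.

Discharge = new feed + return, hence
R = M − F = 5956.5 − 1413.0 = 4543.5 t/h
CL = 100·R/F = 100·4543.5/1413.0 = 321.55 %

CL = 321.55 %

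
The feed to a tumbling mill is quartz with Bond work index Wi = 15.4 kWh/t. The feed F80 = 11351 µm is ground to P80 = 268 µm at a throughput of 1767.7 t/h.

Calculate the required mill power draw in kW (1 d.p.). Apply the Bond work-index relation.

P = 14073.7 kW

W = 10·Wi·(P80^(-½) − F80^(-½))
W = 10·15.4·(1/√268 − 1/√11351) = 10·15.4·(0.051699) = 7.9616 kWh/t
P = W·T = 7.9616·1767.7 = 14073.7 kW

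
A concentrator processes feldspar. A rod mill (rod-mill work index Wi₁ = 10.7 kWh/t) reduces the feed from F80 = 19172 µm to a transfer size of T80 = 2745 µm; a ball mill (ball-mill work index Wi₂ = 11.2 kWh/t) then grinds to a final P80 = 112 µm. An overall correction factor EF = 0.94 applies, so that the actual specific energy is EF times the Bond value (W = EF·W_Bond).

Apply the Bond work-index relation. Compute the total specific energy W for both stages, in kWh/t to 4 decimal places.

W = 10 Wi (P80^-0.5 − F80^-0.5)
Stage 1 (19172→2745 µm, Wi₁=10.7): W₁ = 10·10.7·(0.019087 − 0.007222) = 1.2695 kWh/t
Stage 2 (2745→112 µm, Wi₂=11.2): W₂ = 10·11.2·(0.094491 − 0.019087) = 8.4453 kWh/t
W = W₁ + W₂ = 1.2695 + 8.4453 = 9.7148 kWh/t
Corrected W = EF·W_Bond = 0.94·9.7148 = 9.1319 kWh/t

W = 9.1319 kWh/t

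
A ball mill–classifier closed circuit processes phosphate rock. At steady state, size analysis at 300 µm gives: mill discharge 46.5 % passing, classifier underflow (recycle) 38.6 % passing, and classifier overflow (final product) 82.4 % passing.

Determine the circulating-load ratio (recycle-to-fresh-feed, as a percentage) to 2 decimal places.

CL = 454.43 %

Classifier node, passing 300 µm:
Fd + Rd = Ru + Fo ⇒ R/F = (o−d)/(d−u)
r = (82.4 − 46.5)/(46.5 − 38.6) = 35.9/7.9 = 4.5443
CL = 100·r = 454.43 %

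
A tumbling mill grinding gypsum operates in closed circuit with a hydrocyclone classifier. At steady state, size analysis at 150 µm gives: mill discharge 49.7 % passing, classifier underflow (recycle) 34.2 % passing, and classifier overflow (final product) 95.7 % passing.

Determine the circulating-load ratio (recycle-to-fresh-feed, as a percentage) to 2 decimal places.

Mass balance on the −150 µm fraction:
(1+r)d = ru + o → r = (o−d)/(d−u)
r = (95.7 − 49.7)/(49.7 − 34.2) = 46.0/15.5 = 2.9677
CL = 100·r = 296.77 %

CL = 296.77 %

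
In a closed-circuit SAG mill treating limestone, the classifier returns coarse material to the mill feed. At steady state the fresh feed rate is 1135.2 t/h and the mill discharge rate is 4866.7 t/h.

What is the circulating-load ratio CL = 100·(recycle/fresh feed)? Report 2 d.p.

CL = 328.71 %

M = F + R at steady state, so:
R = M − F = 4866.7 − 1135.2 = 3731.5 t/h
CL = 100·R/F = 100·3731.5/1135.2 = 328.71 %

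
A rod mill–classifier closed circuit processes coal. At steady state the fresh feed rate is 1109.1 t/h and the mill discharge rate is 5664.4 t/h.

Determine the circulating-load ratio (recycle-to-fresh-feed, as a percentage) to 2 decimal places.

Steady state: M = F + R.
R = M − F = 5664.4 − 1109.1 = 4555.3 t/h
CL = 100·R/F = 100·4555.3/1109.1 = 410.72 %

CL = 410.72 %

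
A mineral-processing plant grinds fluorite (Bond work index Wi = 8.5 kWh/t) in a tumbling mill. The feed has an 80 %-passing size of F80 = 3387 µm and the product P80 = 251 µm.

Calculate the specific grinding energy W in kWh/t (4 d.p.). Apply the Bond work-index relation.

Bond: W = 10·Wi·(1/√P80 − 1/√F80)
1/√251 = 0.063119;  1/√3387 = 0.017183
W = 10·8.5·(0.063119 − 0.017183) = 3.9046 kWh/t

W = 3.9046 kWh/t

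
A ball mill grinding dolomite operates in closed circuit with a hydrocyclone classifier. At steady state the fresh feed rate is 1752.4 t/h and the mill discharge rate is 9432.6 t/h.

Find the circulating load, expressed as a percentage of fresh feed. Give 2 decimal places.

CL = 438.27 %

Steady state: M = F + R.
R = M − F = 9432.6 − 1752.4 = 7680.2 t/h
CL = 100·R/F = 100·7680.2/1752.4 = 438.27 %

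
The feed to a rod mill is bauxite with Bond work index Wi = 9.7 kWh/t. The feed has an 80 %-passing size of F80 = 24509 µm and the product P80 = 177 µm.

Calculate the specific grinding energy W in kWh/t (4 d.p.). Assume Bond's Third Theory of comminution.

Bond:  W = 10 Wi (1/√P − 1/√F)
1/√177 = 0.075165;  1/√24509 = 0.006388
W = 10·9.7·(0.075165 − 0.006388) = 6.6714 kWh/t

W = 6.6714 kWh/t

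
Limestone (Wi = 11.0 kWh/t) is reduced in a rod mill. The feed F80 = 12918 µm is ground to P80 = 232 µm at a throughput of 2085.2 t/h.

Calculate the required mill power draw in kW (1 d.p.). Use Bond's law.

W = 10·Wi·(P80^(-½) − F80^(-½))
W = 10·11.0·(1/√232 − 1/√12918) = 10·11.0·(0.056855) = 6.2540 kWh/t
P = W·T = 6.2540·2085.2 = 13040.9 kW

P = 13040.9 kW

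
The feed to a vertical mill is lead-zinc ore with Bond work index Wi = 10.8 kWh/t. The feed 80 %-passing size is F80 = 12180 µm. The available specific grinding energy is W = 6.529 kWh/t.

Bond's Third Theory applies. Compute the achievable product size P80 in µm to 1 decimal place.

P80 = 206.9 µm

W_Bond = 10·Wi·(1/√P₈₀ − 1/√F₈₀)
P80^(−½) = W/(10 Wi) + F80^(−½)
  = 6.5290/(10·10.8) + 1/√12180 = 0.060454 + 0.009061 = 0.069515
P80 = (1/0.069515)² = 14.3854² = 206.94 µm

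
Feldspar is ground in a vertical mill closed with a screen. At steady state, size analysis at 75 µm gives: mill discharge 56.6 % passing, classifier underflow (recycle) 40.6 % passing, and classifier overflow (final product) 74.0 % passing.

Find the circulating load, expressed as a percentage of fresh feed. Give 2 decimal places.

Let r = R/F. Size balance at 75 µm:
(1+r)d = ru + o → r = (o−d)/(d−u)
r = (74.0 − 56.6)/(56.6 − 40.6) = 17.4/16.0 = 1.0875
CL = 100·r = 108.75 %

CL = 108.75 %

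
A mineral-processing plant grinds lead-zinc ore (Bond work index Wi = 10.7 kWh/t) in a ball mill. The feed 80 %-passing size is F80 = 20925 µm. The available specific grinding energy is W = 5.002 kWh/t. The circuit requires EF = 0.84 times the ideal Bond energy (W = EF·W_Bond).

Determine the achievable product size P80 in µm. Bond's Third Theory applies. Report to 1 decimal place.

P80 = 255.5 µm

W_Bond = 10·Wi·(1/√P₈₀ − 1/√F₈₀)
W_Bond = W / EF = 5.002 / 0.84 = 5.9548 kWh/t
P80^-0.5 = F80^-0.5 + W_Bond/(10 Wi)
  = 5.9548/(10·10.7) + 1/√20925 = 0.055652 + 0.006913 = 0.062565
P80 = (1/0.062565)² = 15.9834² = 255.47 µm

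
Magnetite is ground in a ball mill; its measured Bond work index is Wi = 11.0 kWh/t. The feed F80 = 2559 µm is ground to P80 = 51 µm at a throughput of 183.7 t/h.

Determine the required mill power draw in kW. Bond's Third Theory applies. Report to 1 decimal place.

Bond: W = 10·Wi·(1/√P80 − 1/√F80)
W = 10·11.0·(1/√51 − 1/√2559) = 10·11.0·(0.120260) = 13.2286 kWh/t
Mill draw = 13.2286 × 183.7 = 2430.1 kW

P = 2430.1 kW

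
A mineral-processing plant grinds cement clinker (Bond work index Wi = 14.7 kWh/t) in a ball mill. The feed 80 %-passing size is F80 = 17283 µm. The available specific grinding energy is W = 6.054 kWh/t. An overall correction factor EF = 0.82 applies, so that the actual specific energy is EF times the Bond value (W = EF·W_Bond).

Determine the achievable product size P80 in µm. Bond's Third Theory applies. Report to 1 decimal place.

Bond:  W = 10 Wi (1/√P − 1/√F)
W_Bond = W / EF = 6.054 / 0.82 = 7.3829 kWh/t
P80^(−½) = W_Bond/(10 Wi) + F80^(−½)
  = 7.3829/(10·14.7) + 1/√17283 = 0.050224 + 0.007607 = 0.057831
P80 = (1/0.057831)² = 17.2919² = 299.01 µm

P80 = 299.0 µm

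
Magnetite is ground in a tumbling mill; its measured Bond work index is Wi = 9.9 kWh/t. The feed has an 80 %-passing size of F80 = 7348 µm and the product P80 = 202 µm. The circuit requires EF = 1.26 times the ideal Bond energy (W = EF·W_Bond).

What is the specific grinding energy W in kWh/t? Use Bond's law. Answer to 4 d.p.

W = 7.3215 kWh/t

W = 10·Wi·(P80^(-½) − F80^(-½))
1/√202 = 0.070360;  1/√7348 = 0.011666
W = 10·9.9·(0.070360 − 0.011666) = 5.8107 kWh/t
Corrected W = EF·W_Bond = 1.26·5.8107 = 7.3215 kWh/t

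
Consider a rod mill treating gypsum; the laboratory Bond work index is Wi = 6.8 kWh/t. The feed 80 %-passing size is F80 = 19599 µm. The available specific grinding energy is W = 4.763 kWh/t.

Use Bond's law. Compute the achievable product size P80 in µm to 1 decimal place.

P80 = 167.8 µm

W = 10·Wi·[P80^(−½) − F80^(−½)]
P80^-0.5 = F80^-0.5 + W/(10 Wi)
  = 4.7630/(10·6.8) + 1/√19599 = 0.070044 + 0.007143 = 0.077187
P80 = (1/0.077187)² = 12.9555² = 167.85 µm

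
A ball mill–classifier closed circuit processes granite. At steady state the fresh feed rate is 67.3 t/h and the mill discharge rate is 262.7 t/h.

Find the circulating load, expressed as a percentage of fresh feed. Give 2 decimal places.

CL = 290.34 %

Discharge = new feed + return, hence
R = M − F = 262.7 − 67.3 = 195.4 t/h
CL = 100·R/F = 100·195.4/67.3 = 290.34 %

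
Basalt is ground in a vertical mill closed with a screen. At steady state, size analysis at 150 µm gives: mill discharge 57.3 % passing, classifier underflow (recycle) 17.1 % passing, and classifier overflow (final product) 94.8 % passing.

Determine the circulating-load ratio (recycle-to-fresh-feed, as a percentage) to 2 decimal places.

CL = 93.28 %

Two-product formula at 150 µm:
(1+r)d = ru + o → r = (o−d)/(d−u)
r = (94.8 − 57.3)/(57.3 − 17.1) = 37.5/40.2 = 0.9328
CL = 100·r = 93.28 %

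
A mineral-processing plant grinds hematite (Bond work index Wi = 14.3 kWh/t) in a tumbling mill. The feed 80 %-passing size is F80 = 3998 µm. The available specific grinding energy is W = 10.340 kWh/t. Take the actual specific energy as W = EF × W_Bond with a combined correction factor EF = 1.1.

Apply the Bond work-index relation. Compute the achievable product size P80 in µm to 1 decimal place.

Bond:  W = 10 Wi (1/√P − 1/√F)
W_Bond = W / EF = 10.340 / 1.1 = 9.4000 kWh/t
1/√P80 = 1/√F80 + W_Bond/(10·Wi)
  = 9.4000/(10·14.3) + 1/√3998 = 0.065734 + 0.015815 = 0.081550
P80 = (1/0.081550)² = 12.2625² = 150.37 µm

P80 = 150.4 µm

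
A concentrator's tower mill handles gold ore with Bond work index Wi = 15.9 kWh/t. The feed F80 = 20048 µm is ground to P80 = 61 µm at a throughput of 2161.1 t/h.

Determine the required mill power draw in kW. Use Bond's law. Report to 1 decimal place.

P = 41568.6 kW

W = 10·Wi·[P80^(−½) − F80^(−½)]
W = 10·15.9·(1/√61 − 1/√20048) = 10·15.9·(0.120974) = 19.2349 kWh/t
P = W·T = 19.2349·2161.1 = 41568.6 kW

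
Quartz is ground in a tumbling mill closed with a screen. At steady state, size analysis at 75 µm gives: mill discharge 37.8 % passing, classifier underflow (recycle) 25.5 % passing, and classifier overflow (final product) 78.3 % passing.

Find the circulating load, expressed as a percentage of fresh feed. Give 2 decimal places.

CL = 329.27 %

Balance %-passing 75 µm (r = R/F):
r = (o − d)/(d − u)
r = (78.3 − 37.8)/(37.8 − 25.5) = 40.5/12.3 = 3.2927
CL = 100·r = 329.27 %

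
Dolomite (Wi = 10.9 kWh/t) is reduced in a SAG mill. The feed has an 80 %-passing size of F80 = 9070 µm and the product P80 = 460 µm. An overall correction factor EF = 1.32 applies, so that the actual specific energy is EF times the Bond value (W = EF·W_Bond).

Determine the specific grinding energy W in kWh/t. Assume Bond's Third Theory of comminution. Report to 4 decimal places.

W = 10·Wi·[P80^(−½) − F80^(−½)]
1/√460 = 0.046625;  1/√9070 = 0.010500
W = 10·10.9·(0.046625 − 0.010500) = 3.9376 kWh/t
With EF = 1.32: W = 3.9376·1.32 = 5.1977 kWh/t

W = 5.1977 kWh/t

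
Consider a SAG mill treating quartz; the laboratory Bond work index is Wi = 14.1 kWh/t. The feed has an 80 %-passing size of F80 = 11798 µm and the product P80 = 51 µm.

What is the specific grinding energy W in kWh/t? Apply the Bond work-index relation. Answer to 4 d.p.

Bond: W = 10·Wi·(1/√P80 − 1/√F80)
1/√51 = 0.140028;  1/√11798 = 0.009207
W = 10·14.1·(0.140028 − 0.009207) = 18.4458 kWh/t

W = 18.4458 kWh/t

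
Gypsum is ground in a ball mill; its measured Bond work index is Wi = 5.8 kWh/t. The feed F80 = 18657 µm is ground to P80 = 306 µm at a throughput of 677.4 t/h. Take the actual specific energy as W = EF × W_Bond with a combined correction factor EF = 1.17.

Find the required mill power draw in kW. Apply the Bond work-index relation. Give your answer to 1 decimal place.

W = 10·Wi·[P80^(−½) − F80^(−½)]
W = 10·5.8·(1/√306 − 1/√18657) = 10·5.8·(0.049845) = 2.8910 kWh/t
W_actual = 1.17 × 2.8910 = 3.3825 kWh/t
Mill draw = 3.3825 × 677.4 = 2291.3 kW

P = 2291.3 kW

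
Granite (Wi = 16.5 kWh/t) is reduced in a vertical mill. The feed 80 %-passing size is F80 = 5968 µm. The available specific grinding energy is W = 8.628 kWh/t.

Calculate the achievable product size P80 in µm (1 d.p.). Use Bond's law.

P80 = 235.0 µm

W_Bond = 10·Wi·(1/√P₈₀ − 1/√F₈₀)
P80^(−½) = W/(10 Wi) + F80^(−½)
  = 8.6280/(10·16.5) + 1/√5968 = 0.052291 + 0.012945 = 0.065235
P80 = (1/0.065235)² = 15.3291² = 234.98 µm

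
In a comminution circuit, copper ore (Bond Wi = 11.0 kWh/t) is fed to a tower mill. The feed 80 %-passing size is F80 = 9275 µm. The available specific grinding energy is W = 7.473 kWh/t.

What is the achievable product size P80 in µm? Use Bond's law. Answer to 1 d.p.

P80 = 163.0 µm

Bond:  W = 10 Wi (1/√P − 1/√F)
P80^(−½) = W/(10 Wi) + F80^(−½)
  = 7.4730/(10·11.0) + 1/√9275 = 0.067936 + 0.010383 = 0.078320
P80 = (1/0.078320)² = 12.7682² = 163.03 µm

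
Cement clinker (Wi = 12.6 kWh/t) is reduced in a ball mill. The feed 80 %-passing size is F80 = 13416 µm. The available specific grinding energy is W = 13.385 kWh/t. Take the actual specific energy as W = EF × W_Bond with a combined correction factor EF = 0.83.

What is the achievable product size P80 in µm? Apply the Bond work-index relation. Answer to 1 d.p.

W = 10 Wi (P80^-0.5 − F80^-0.5)
W_Bond = W / EF = 13.385 / 0.83 = 16.1265 kWh/t
P80^(−½) = W_Bond/(10 Wi) + F80^(−½)
  = 16.1265/(10·12.6) + 1/√13416 = 0.127988 + 0.008634 = 0.136622
P80 = (1/0.136622)² = 7.3195² = 53.57 µm

P80 = 53.6 µm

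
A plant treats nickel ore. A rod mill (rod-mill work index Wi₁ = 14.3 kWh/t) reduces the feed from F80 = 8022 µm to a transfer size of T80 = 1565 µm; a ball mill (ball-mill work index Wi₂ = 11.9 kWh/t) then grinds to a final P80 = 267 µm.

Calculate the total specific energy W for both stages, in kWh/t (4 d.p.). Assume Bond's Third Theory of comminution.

W = 6.2928 kWh/t

W_Bond = 10·Wi·(1/√P₈₀ − 1/√F₈₀)
Stage 1 (8022→1565 µm, Wi₁=14.3): W₁ = 10·14.3·(0.025278 − 0.011165) = 2.0182 kWh/t
Stage 2 (1565→267 µm, Wi₂=11.9): W₂ = 10·11.9·(0.061199 − 0.025278) = 4.2746 kWh/t
W = W₁ + W₂ = 2.0182 + 4.2746 = 6.2928 kWh/t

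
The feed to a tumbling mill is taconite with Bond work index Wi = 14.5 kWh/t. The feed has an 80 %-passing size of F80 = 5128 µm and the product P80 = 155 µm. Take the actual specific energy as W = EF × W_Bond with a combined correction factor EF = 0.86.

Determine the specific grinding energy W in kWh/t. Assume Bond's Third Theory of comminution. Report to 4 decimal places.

Bond: W = 10·Wi·(1/√P80 − 1/√F80)
1/√155 = 0.080322;  1/√5128 = 0.013965
W = 10·14.5·(0.080322 − 0.013965) = 9.6218 kWh/t
Corrected W = EF·W_Bond = 0.86·9.6218 = 8.2748 kWh/t

W = 8.2748 kWh/t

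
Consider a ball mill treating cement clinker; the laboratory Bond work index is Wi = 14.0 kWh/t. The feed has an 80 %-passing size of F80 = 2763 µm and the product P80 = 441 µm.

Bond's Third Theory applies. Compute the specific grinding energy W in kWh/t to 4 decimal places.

W = 4.0033 kWh/t

W = 10·Wi·[P80^(−½) − F80^(−½)]
1/√441 = 0.047619;  1/√2763 = 0.019024
W = 10·14.0·(0.047619 − 0.019024) = 4.0033 kWh/t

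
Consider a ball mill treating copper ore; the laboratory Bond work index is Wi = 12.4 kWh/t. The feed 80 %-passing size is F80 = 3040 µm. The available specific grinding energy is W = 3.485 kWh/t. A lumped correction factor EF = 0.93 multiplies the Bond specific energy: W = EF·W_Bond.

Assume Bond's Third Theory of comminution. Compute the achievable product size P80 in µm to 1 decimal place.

W = 10·Wi·(P80^(-½) − F80^(-½))
W_Bond = W / EF = 3.485 / 0.93 = 3.7473 kWh/t
⇒ 1/√P80 = W_Bond/(10 Wi) + 1/√F80
  = 3.7473/(10·12.4) + 1/√3040 = 0.030220 + 0.018137 = 0.048357
P80 = (1/0.048357)² = 20.6795² = 427.64 µm

P80 = 427.6 µm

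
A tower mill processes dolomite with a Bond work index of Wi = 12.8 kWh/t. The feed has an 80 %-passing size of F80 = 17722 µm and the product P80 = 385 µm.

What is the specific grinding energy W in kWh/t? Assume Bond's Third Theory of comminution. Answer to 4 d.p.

W = 5.5620 kWh/t

W = 10 Wi (1/√P80 − 1/√F80)  [Bond]
1/√385 = 0.050965;  1/√17722 = 0.007512
W = 10·12.8·(0.050965 − 0.007512) = 5.5620 kWh/t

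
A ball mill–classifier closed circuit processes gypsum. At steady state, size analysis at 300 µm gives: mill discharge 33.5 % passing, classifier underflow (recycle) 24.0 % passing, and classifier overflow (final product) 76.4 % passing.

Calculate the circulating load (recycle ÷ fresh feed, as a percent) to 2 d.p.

Two-product formula at 300 µm:
d + r·d = r·u + o → r(d−u) = o−d
r = (76.4 − 33.5)/(33.5 − 24.0) = 42.9/9.5 = 4.5158
CL = 100·r = 451.58 %

CL = 451.58 %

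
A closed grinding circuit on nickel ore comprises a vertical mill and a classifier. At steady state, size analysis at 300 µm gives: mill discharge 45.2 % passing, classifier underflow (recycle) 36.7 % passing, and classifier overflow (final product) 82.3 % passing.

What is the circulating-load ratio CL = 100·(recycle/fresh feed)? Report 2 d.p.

CL = 436.47 %

Balance %-passing 300 µm (r = R/F):
(1+r)·d = r·u + o ⇒ r = (o−d)/(d−u)
r = (82.3 − 45.2)/(45.2 − 36.7) = 37.1/8.5 = 4.3647
CL = 100·r = 436.47 %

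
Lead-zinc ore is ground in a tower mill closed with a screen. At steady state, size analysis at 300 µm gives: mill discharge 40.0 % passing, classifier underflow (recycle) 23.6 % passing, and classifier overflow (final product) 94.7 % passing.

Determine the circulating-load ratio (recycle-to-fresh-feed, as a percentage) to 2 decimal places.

Balance %-passing 300 µm (r = R/F):
r = (o − d)/(d − u)
r = (94.7 − 40.0)/(40.0 − 23.6) = 54.7/16.4 = 3.3354
CL = 100·r = 333.54 %

CL = 333.54 %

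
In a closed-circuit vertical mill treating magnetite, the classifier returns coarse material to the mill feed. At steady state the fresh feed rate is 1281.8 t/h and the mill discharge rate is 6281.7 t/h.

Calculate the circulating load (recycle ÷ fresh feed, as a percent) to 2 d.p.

Discharge = new feed + return, hence
R = M − F = 6281.7 − 1281.8 = 4999.9 t/h
CL = 100·R/F = 100·4999.9/1281.8 = 390.07 %

CL = 390.07 %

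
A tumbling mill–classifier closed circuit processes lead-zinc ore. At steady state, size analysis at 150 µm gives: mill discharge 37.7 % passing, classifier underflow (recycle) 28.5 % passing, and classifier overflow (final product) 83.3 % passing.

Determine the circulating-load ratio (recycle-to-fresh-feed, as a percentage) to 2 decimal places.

Two-product formula at 150 µm:
(1+r)·d = r·u + o ⇒ r = (o−d)/(d−u)
r = (83.3 − 37.7)/(37.7 − 28.5) = 45.6/9.2 = 4.9565
CL = 100·r = 495.65 %

CL = 495.65 %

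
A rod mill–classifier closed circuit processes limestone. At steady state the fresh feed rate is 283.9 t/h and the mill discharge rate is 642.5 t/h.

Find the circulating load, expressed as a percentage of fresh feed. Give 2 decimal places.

M = F + R at steady state, so:
R = M − F = 642.5 − 283.9 = 358.6 t/h
CL = 100·R/F = 100·358.6/283.9 = 126.31 %

CL = 126.31 %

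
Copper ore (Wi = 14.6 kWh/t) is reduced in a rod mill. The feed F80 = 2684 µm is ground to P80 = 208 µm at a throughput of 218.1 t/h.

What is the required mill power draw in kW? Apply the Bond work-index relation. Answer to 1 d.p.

Bond:  W = 10 Wi (1/√P − 1/√F)
W = 10·14.6·(1/√208 − 1/√2684) = 10·14.6·(0.050035) = 7.3051 kWh/t
Mill draw = 7.3051 × 218.1 = 1593.3 kW

P = 1593.3 kW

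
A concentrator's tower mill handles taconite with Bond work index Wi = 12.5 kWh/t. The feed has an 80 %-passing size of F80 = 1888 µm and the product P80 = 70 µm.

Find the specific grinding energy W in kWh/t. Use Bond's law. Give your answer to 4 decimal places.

W = 12.0636 kWh/t

W = 10 Wi (P80^-0.5 − F80^-0.5)
1/√70 = 0.119523;  1/√1888 = 0.023014
W = 10·12.5·(0.119523 − 0.023014) = 12.0636 kWh/t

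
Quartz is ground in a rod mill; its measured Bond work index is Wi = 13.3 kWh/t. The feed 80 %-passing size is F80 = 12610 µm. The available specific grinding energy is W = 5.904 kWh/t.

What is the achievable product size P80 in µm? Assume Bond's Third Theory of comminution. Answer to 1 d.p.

W = 10·Wi·(P80^(-½) − F80^(-½))
P80^-0.5 = F80^-0.5 + W/(10 Wi)
  = 5.9040/(10·13.3) + 1/√12610 = 0.044391 + 0.008905 = 0.053296
P80 = (1/0.053296)² = 18.7631² = 352.05 µm

P80 = 352.1 µm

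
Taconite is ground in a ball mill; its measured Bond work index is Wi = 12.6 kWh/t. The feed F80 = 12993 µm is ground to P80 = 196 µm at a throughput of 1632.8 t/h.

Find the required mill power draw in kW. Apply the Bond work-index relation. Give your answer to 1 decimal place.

P = 12890.3 kW

W = 10 Wi (P80^-0.5 − F80^-0.5)
W = 10·12.6·(1/√196 − 1/√12993) = 10·12.6·(0.062656) = 7.8946 kWh/t
P_mill = W·ṁ = 7.8946·1632.8 = 12890.3 kW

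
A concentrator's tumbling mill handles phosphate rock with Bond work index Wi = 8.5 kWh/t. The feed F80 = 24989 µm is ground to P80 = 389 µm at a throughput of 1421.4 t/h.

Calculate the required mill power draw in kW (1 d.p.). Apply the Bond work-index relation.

P = 5361.5 kW

Bond: W = 10·Wi·(1/√P80 − 1/√F80)
W = 10·8.5·(1/√389 − 1/√24989) = 10·8.5·(0.044376) = 3.7720 kWh/t
P_mill = W·ṁ = 3.7720·1421.4 = 5361.5 kW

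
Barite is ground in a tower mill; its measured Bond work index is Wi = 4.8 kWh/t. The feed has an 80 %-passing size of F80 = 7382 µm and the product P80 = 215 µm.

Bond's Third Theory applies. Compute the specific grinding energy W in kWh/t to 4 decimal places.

W = 2.7149 kWh/t

W = 10 Wi (P80^-0.5 − F80^-0.5)
1/√215 = 0.068199;  1/√7382 = 0.011639
W = 10·4.8·(0.068199 − 0.011639) = 2.7149 kWh/t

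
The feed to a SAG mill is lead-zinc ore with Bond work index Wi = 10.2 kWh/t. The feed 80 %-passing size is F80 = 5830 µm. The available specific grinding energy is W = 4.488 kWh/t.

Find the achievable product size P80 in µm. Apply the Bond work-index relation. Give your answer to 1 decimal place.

P80 = 306.7 µm

Bond:  W = 10 Wi (1/√P − 1/√F)
1/√P80 = 1/√F80 + W/(10·Wi)
  = 4.4880/(10·10.2) + 1/√5830 = 0.044000 + 0.013097 = 0.057097
P80 = (1/0.057097)² = 17.5141² = 306.74 µm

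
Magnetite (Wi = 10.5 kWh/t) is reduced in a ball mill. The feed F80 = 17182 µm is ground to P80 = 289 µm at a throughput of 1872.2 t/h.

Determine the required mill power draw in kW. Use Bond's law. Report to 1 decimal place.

W = 10 Wi / √P80 − 10 Wi / √F80
W = 10·10.5·(1/√289 − 1/√17182) = 10·10.5·(0.051195) = 5.3754 kWh/t
Mill draw = 5.3754 × 1872.2 = 10063.9 kW

P = 10063.9 kW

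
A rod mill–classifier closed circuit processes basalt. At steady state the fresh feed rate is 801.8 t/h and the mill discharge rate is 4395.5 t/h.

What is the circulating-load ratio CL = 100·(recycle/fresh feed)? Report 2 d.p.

Mill node: discharge = fresh + recycle.
R = M − F = 4395.5 − 801.8 = 3593.7 t/h
CL = 100·R/F = 100·3593.7/801.8 = 448.20 %

CL = 448.20 %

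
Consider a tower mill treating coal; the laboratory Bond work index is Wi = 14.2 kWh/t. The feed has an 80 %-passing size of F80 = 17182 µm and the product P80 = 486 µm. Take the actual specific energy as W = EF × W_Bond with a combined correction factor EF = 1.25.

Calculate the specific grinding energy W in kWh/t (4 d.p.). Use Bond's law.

W = 6.6974 kWh/t

W = 10·Wi·[P80^(−½) − F80^(−½)]
1/√486 = 0.045361;  1/√17182 = 0.007629
W = 10·14.2·(0.045361 − 0.007629) = 5.3579 kWh/t
Apply correction: 5.3579 × 1.25 = 6.6974 kWh/t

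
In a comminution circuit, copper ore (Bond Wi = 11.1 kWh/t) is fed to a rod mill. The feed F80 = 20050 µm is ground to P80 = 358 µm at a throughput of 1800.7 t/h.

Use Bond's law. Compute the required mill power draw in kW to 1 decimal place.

Bond:  W = 10 Wi (1/√P − 1/√F)
W = 10·11.1·(1/√358 − 1/√20050) = 10·11.1·(0.045789) = 5.0826 kWh/t
P = W·T = 5.0826·1800.7 = 9152.3 kW

P = 9152.3 kW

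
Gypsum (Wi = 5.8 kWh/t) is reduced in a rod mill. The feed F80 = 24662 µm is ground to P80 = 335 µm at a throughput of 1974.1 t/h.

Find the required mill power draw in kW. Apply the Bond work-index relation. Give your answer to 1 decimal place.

W = 10 Wi (1/√P80 − 1/√F80)  [Bond]
W = 10·5.8·(1/√335 − 1/√24662) = 10·5.8·(0.048268) = 2.7995 kWh/t
P_mill = W·ṁ = 2.7995·1974.1 = 5526.6 kW

P = 5526.6 kW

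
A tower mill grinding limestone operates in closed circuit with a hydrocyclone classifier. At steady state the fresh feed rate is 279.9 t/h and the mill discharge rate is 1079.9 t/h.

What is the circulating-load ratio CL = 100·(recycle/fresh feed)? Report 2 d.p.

M = F + R at steady state, so:
R = M − F = 1079.9 − 279.9 = 800.0 t/h
CL = 100·R/F = 100·800.0/279.9 = 285.82 %

CL = 285.82 %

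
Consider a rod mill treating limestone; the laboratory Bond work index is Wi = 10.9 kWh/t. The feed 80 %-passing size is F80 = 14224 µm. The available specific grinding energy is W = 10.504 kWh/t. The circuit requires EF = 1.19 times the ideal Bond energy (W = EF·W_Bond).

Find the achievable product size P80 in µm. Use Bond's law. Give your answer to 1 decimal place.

P80 = 125.2 µm

W = 10 Wi (P80^-0.5 − F80^-0.5)
W_Bond = W / EF = 10.504 / 1.19 = 8.8269 kWh/t
⇒ 1/√P80 = W_Bond/(10 Wi) + 1/√F80
  = 8.8269/(10·10.9) + 1/√14224 = 0.080981 + 0.008385 = 0.089365
P80 = (1/0.089365)² = 11.1900² = 125.22 µm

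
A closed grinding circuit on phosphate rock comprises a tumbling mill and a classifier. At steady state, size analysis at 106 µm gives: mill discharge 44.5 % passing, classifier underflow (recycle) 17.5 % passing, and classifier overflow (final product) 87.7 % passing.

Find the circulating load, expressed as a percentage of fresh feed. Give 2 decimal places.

Two-product formula at 106 µm:
r = (o − d)/(d − u)
r = (87.7 − 44.5)/(44.5 − 17.5) = 43.2/27.0 = 1.6000
CL = 100·r = 160.00 %

CL = 160.00 %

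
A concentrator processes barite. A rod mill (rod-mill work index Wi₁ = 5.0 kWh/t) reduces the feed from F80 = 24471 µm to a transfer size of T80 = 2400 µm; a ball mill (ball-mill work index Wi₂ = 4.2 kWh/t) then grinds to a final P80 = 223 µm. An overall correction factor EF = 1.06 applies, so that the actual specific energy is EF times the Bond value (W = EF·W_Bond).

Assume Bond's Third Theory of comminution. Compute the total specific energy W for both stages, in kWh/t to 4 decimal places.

W = 2.8156 kWh/t

W = 10·Wi·[P80^(−½) − F80^(−½)]
Stage 1 (24471→2400 µm, Wi₁=5.0): W₁ = 10·5.0·(0.020412 − 0.006393) = 0.7010 kWh/t
Stage 2 (2400→223 µm, Wi₂=4.2): W₂ = 10·4.2·(0.066965 − 0.020412) = 1.9552 kWh/t
W = W₁ + W₂ = 0.7010 + 1.9552 = 2.6562 kWh/t
Corrected W = EF·W_Bond = 1.06·2.6562 = 2.8156 kWh/t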